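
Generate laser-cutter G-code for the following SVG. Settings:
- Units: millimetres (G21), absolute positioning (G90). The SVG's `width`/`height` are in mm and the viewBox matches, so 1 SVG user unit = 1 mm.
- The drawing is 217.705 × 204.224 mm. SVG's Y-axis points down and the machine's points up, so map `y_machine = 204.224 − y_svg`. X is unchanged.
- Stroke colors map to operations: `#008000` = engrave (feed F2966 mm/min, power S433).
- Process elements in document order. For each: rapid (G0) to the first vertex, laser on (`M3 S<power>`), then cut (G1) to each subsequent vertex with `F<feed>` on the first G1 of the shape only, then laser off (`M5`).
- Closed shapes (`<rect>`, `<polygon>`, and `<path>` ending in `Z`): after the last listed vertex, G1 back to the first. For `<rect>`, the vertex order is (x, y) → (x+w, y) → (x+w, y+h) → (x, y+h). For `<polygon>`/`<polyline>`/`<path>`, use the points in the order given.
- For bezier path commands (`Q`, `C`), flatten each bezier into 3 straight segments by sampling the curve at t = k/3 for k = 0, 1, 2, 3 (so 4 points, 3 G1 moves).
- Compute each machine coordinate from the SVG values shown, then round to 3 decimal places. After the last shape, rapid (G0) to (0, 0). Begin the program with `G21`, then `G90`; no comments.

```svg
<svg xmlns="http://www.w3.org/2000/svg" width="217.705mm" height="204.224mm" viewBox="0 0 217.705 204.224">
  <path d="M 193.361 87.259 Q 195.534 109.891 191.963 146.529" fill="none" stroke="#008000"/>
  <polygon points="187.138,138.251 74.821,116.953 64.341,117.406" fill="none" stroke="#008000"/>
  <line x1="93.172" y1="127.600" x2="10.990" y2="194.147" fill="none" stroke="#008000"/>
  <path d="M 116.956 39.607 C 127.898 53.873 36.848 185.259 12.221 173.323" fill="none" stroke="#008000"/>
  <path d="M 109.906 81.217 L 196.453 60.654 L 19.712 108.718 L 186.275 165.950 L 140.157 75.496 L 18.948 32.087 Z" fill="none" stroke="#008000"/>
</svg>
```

1 u = 1 mm; y_m = 204.224 − y.

[1] `<path>` quadratic bezier, #008000→engrave S433 F2966: (193.361,116.965) → (194.171,100.321) → (193.705,80.564) → (191.963,57.695)

[2] `<polygon>` closed polygon, #008000→engrave S433 F2966: (187.138,65.973) → (74.821,87.271) → (64.341,86.818) → (187.138,65.973) (closed)

[3] `<line>` line segment, #008000→engrave S433 F2966: (93.172,76.624) → (10.990,10.077)

[4] `<path>` cubic bezier, #008000→engrave S433 F2966: (116.956,164.617) → (100.138,120.957) → (52.751,57.093) → (12.221,30.901)

[5] `<path>` closed polygon, #008000→engrave S433 F2966: (109.906,123.007) → (196.453,143.570) → (19.712,95.506) → (186.275,38.274) → (140.157,128.728) → (18.948,172.137) → (109.906,123.007) (closed)

G21
G90
G0 X193.361 Y116.965
M3 S433
G1 X194.171 Y100.321 F2966
G1 X193.705 Y80.564
G1 X191.963 Y57.695
M5
G0 X187.138 Y65.973
M3 S433
G1 X74.821 Y87.271 F2966
G1 X64.341 Y86.818
G1 X187.138 Y65.973
M5
G0 X93.172 Y76.624
M3 S433
G1 X10.990 Y10.077 F2966
M5
G0 X116.956 Y164.617
M3 S433
G1 X100.138 Y120.957 F2966
G1 X52.751 Y57.093
G1 X12.221 Y30.901
M5
G0 X109.906 Y123.007
M3 S433
G1 X196.453 Y143.570 F2966
G1 X19.712 Y95.506
G1 X186.275 Y38.274
G1 X140.157 Y128.728
G1 X18.948 Y172.137
G1 X109.906 Y123.007
M5
G0 X0.000 Y0.000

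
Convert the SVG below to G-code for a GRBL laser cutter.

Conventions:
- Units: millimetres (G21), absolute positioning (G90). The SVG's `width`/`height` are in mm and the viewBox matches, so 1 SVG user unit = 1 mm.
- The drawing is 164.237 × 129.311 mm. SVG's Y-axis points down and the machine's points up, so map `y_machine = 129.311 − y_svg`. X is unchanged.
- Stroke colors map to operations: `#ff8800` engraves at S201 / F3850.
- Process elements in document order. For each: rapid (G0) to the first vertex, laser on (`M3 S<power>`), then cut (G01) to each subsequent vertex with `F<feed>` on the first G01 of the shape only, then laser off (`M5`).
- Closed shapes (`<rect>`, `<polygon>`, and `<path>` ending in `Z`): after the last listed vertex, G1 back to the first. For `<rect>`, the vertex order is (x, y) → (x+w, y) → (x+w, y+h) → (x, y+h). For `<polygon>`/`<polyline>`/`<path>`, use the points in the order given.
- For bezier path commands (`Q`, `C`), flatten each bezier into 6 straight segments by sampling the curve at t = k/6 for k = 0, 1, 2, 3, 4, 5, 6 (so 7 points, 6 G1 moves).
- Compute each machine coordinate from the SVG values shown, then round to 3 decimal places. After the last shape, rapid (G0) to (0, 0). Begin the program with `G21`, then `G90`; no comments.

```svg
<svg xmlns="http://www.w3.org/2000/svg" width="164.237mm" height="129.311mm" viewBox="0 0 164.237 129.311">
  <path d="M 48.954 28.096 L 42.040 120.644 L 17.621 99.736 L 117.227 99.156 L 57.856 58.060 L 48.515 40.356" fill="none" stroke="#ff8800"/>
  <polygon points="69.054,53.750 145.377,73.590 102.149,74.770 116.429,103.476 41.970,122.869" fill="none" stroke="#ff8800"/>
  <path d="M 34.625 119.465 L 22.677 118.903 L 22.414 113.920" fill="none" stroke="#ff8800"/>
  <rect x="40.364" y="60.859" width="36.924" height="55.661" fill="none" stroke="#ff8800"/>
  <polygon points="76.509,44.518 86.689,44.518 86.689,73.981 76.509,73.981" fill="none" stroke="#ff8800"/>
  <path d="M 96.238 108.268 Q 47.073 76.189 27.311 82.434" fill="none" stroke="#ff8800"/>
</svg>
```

1 u = 1 mm; y_m = 129.311 − y.

[1] `<path>` open polyline, #ff8800→engrave S201 F3850: (48.954,101.215) → (42.040,8.667) → (17.621,29.575) → (117.227,30.155) → (57.856,71.251) → (48.515,88.955)

[2] `<polygon>` closed polygon, #ff8800→engrave S201 F3850: (69.054,75.561) → (145.377,55.721) → (102.149,54.541) → (116.429,25.835) → (41.970,6.442) → (69.054,75.561) (closed)

[3] `<path>` open polyline, #ff8800→engrave S201 F3850: (34.625,9.846) → (22.677,10.408) → (22.414,15.391)

[4] `<rect>` rectangle, #ff8800→engrave S201 F3850: (40.364,68.452) → (77.288,68.452) → (77.288,12.791) → (40.364,12.791) → (40.364,68.452) (closed)

[5] `<polygon>` rectangle, #ff8800→engrave S201 F3850: (76.509,84.793) → (86.689,84.793) → (86.689,55.330) → (76.509,55.330) → (76.509,84.793) (closed)

[6] `<path>` quadratic bezier, #ff8800→engrave S201 F3850: (96.238,21.043) → (80.666,30.671) → (66.728,38.171) → (54.424,43.541) → (43.753,46.782) → (34.715,47.894) → (27.311,46.877)

G21
G90
G0 X48.954 Y101.215
M3 S201
G01 X42.040 Y8.667 F3850
G01 X17.621 Y29.575
G01 X117.227 Y30.155
G01 X57.856 Y71.251
G01 X48.515 Y88.955
M5
G0 X69.054 Y75.561
M3 S201
G01 X145.377 Y55.721 F3850
G01 X102.149 Y54.541
G01 X116.429 Y25.835
G01 X41.970 Y6.442
G01 X69.054 Y75.561
M5
G0 X34.625 Y9.846
M3 S201
G01 X22.677 Y10.408 F3850
G01 X22.414 Y15.391
M5
G0 X40.364 Y68.452
M3 S201
G01 X77.288 Y68.452 F3850
G01 X77.288 Y12.791
G01 X40.364 Y12.791
G01 X40.364 Y68.452
M5
G0 X76.509 Y84.793
M3 S201
G01 X86.689 Y84.793 F3850
G01 X86.689 Y55.330
G01 X76.509 Y55.330
G01 X76.509 Y84.793
M5
G0 X96.238 Y21.043
M3 S201
G01 X80.666 Y30.671 F3850
G01 X66.728 Y38.171
G01 X54.424 Y43.541
G01 X43.753 Y46.782
G01 X34.715 Y47.894
G01 X27.311 Y46.877
M5
G0 X0.000 Y0.000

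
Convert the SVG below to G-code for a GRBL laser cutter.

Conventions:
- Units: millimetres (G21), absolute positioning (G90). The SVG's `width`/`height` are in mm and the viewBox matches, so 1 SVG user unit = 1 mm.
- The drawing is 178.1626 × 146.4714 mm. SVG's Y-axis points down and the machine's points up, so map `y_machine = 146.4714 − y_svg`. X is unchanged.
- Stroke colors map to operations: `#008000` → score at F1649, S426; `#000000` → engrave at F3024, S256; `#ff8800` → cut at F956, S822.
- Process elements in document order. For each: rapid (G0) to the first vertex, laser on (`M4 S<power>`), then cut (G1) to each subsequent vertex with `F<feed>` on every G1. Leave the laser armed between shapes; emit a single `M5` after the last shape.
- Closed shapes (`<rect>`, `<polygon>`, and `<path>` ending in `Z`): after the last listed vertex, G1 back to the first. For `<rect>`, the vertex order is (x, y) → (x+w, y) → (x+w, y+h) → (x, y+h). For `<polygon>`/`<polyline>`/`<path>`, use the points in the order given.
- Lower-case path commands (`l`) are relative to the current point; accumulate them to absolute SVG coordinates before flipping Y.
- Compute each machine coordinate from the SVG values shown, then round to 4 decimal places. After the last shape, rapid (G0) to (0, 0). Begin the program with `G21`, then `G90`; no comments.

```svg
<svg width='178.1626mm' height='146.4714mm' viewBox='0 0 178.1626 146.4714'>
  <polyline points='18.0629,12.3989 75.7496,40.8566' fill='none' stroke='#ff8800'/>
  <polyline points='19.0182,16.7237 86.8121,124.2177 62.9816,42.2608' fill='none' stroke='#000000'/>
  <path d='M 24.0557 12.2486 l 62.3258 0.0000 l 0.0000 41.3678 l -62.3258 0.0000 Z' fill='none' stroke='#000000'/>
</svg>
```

1 u = 1 mm; y_m = 146.4714 − y.

[1] `<polyline>` line segment, #ff8800→cut S822 F956: (18.0629,134.0725) → (75.7496,105.6148)

[2] `<polyline>` open polyline, #000000→engrave S256 F3024: (19.0182,129.7477) → (86.8121,22.2537) → (62.9816,104.2106)

[3] `<path>` rectangle, #000000→engrave S256 F3024: (24.0557,134.2228) → (86.3815,134.2228) → (86.3815,92.8550) → (24.0557,92.8550) → (24.0557,134.2228) (closed)

G21
G90
G0 X18.0629 Y134.0725
M4 S822
G1 X75.7496 Y105.6148 F956
G0 X19.0182 Y129.7477
M4 S256
G1 X86.8121 Y22.2537 F3024
G1 X62.9816 Y104.2106 F3024
G0 X24.0557 Y134.2228
M4 S256
G1 X86.3815 Y134.2228 F3024
G1 X86.3815 Y92.8550 F3024
G1 X24.0557 Y92.8550 F3024
G1 X24.0557 Y134.2228 F3024
M5
G0 X0.0000 Y0.0000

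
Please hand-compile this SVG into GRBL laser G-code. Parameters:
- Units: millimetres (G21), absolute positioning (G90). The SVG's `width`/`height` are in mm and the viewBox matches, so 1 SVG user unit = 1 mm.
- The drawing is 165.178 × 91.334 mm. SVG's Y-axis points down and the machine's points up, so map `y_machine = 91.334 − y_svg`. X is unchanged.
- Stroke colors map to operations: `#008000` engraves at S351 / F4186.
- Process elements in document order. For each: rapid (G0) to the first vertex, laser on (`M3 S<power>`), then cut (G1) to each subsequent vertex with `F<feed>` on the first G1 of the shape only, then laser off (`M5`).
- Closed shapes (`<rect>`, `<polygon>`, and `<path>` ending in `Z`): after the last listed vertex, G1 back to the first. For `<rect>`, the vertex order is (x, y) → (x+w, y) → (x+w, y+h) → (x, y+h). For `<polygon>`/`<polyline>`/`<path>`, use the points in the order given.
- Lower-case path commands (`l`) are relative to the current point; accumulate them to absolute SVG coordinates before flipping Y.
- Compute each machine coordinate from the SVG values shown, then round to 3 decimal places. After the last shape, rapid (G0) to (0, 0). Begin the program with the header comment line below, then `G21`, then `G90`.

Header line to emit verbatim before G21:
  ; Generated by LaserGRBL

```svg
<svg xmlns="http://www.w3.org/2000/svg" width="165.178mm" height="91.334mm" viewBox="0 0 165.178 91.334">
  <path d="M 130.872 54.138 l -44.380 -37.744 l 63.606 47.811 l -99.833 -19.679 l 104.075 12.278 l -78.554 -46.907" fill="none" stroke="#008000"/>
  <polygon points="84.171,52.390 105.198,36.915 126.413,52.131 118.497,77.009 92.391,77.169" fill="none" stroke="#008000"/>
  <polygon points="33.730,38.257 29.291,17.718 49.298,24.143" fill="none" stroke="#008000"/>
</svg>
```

; Generated by LaserGRBL
G21
G90
G0 X130.872 Y37.196
M3 S351
G1 X86.492 Y74.940 F4186
G1 X150.098 Y27.129
G1 X50.265 Y46.808
G1 X154.340 Y34.530
G1 X75.786 Y81.437
M5
G0 X84.171 Y38.944
M3 S351
G1 X105.198 Y54.419 F4186
G1 X126.413 Y39.203
G1 X118.497 Y14.325
G1 X92.391 Y14.165
G1 X84.171 Y38.944
M5
G0 X33.730 Y53.077
M3 S351
G1 X29.291 Y73.616 F4186
G1 X49.298 Y67.191
G1 X33.730 Y53.077
M5
G0 X0.000 Y0.000

Since the viewBox matches the mm dimensions, user units are millimetres directly. The only transform is the Y-flip y_m = 91.334 − y_svg.

Shape 1 is a open polyline drawn with `<path>`. Its stroke #008000 means engrave at S351, F4186. After flipping Y the toolpath is (130.872,37.196) → (86.492,74.940) → (150.098,27.129) → (50.265,46.808) → (154.340,34.530) → (75.786,81.437).

Shape 2 is a regular polygon drawn with `<polygon>`. Its stroke #008000 means engrave at S351, F4186. After flipping Y the toolpath is (84.171,38.944) → (105.198,54.419) → (126.413,39.203) → (118.497,14.325) → (92.391,14.165) → (84.171,38.944), returning to the start.

Shape 3 is a regular polygon drawn with `<polygon>`. Its stroke #008000 means engrave at S351, F4186. After flipping Y the toolpath is (33.730,53.077) → (29.291,73.616) → (49.298,67.191) → (33.730,53.077), returning to the start.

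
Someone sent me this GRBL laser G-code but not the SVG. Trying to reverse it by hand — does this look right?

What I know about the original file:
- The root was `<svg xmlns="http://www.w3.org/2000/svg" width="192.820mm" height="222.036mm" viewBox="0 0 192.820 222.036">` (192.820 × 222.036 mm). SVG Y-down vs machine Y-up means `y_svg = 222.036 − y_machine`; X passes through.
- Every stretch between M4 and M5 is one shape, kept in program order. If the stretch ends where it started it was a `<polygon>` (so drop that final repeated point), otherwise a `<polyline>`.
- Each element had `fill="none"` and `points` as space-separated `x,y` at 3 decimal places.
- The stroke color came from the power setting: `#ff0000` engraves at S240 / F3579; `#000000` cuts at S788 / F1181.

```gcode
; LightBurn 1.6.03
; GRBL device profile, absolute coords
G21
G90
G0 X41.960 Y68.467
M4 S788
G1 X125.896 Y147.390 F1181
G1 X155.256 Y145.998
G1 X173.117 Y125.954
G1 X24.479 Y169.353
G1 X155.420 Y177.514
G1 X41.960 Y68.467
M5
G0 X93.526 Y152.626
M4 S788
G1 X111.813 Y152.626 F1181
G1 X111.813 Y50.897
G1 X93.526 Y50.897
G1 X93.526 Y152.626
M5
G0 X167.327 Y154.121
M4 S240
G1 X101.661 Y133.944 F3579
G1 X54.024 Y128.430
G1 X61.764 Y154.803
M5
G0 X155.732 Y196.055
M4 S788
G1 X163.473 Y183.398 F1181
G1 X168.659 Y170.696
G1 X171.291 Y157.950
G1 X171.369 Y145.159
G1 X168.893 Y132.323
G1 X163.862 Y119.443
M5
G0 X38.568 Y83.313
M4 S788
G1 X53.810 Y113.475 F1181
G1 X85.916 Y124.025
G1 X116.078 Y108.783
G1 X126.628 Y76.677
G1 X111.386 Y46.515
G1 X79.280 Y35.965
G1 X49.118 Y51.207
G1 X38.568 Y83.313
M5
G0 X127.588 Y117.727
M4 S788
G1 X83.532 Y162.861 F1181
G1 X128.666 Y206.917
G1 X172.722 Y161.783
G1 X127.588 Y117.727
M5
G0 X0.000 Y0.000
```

y_svg = 222.036 − y_m.

[1] S788→`#000000` (cut); closed run; points: 41.960,153.569 125.896,74.646 155.256,76.038 173.117,96.082 24.479,52.683 155.420,44.522

[2] S788→`#000000` (cut); closed run; points: 93.526,69.410 111.813,69.410 111.813,171.139 93.526,171.139

[3] S240→`#ff0000` (engrave); open run; points: 167.327,67.915 101.661,88.092 54.024,93.606 61.764,67.233

[4] S788→`#000000` (cut); open run; points: 155.732,25.981 163.473,38.638 168.659,51.340 171.291,64.086 171.369,76.877 168.893,89.713 163.862,102.593

[5] S788→`#000000` (cut); closed run; points: 38.568,138.723 53.810,108.561 85.916,98.011 116.078,113.253 126.628,145.359 111.386,175.521 79.280,186.071 49.118,170.829

[6] S788→`#000000` (cut); closed run; points: 127.588,104.309 83.532,59.175 128.666,15.119 172.722,60.253

<svg xmlns="http://www.w3.org/2000/svg" width="192.820mm" height="222.036mm" viewBox="0 0 192.820 222.036">
  <polygon points="41.960,153.569 125.896,74.646 155.256,76.038 173.117,96.082 24.479,52.683 155.420,44.522" fill="none" stroke="#000000"/>
  <polygon points="93.526,69.410 111.813,69.410 111.813,171.139 93.526,171.139" fill="none" stroke="#000000"/>
  <polyline points="167.327,67.915 101.661,88.092 54.024,93.606 61.764,67.233" fill="none" stroke="#ff0000"/>
  <polyline points="155.732,25.981 163.473,38.638 168.659,51.340 171.291,64.086 171.369,76.877 168.893,89.713 163.862,102.593" fill="none" stroke="#000000"/>
  <polygon points="38.568,138.723 53.810,108.561 85.916,98.011 116.078,113.253 126.628,145.359 111.386,175.521 79.280,186.071 49.118,170.829" fill="none" stroke="#000000"/>
  <polygon points="127.588,104.309 83.532,59.175 128.666,15.119 172.722,60.253" fill="none" stroke="#000000"/>
</svg>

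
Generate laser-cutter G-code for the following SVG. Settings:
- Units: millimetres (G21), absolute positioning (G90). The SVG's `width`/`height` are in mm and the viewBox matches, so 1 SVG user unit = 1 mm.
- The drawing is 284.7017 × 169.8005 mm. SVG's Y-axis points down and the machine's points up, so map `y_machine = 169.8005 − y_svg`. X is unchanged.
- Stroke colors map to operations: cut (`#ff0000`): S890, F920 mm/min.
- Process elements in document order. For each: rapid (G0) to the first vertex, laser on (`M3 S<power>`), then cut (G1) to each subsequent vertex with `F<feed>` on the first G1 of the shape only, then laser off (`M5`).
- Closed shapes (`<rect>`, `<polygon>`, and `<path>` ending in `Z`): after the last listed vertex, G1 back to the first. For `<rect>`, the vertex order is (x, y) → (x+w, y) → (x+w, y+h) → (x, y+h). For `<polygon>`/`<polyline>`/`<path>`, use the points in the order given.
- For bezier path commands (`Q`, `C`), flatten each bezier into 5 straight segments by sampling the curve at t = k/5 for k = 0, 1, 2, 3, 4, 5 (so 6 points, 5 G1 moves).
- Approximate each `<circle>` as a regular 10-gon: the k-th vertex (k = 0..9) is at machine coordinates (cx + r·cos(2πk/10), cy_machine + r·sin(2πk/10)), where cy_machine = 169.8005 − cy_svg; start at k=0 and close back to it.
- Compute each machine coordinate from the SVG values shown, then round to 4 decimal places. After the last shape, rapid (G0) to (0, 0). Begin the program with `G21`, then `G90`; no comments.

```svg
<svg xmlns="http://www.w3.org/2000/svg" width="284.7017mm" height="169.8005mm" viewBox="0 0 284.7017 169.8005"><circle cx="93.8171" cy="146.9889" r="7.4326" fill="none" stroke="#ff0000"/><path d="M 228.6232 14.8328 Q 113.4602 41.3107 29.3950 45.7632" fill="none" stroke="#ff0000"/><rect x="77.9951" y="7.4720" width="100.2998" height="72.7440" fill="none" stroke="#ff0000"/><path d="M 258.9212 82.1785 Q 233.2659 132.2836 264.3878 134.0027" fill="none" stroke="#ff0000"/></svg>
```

viewBox `0 0 284.7017 169.8005` with mm width/height → 1 unit = 1 mm. Flip: y_m = 169.8005 − y_svg.

**Shape 1** — `<circle>` circle, stroke `#ff0000` → cut (S890, F920). Machine vertices: (101.2497,22.8116) → (99.8302,27.1804) → (96.1139,29.8804) → (91.5203,29.8804) → (87.8040,27.1804) → (86.3845,22.8116) → (87.8040,18.4428) → (91.5203,15.7428) → (96.1139,15.7428) → (99.8302,18.4428) → (101.2497,22.8116). Closed: final G1 returns to the first vertex.

**Shape 2** — `<path>` quadratic bezier, stroke `#ff0000` → cut (S890, F920). Control points (SVG): P0=(228.6232,14.8328), P1=(113.4602,41.3107), P2=(29.3950,45.7632); sampled at t=k/5. Machine vertices: (228.6232,154.9677) → (183.8019,145.2576) → (141.4684,137.3094) → (101.6228,131.1234) → (64.2650,126.6993) → (29.3950,124.0373). Open path.

**Shape 3** — `<rect>` rectangle, stroke `#ff0000` → cut (S890, F920). Machine vertices: (77.9951,162.3285) → (178.2949,162.3285) → (178.2949,89.5845) → (77.9951,89.5845) → (77.9951,162.3285). Closed: final G1 returns to the first vertex.

**Shape 4** — `<path>` quadratic bezier, stroke `#ff0000` → cut (S890, F920). Control points (SVG): P0=(258.9212,82.1785), P1=(233.2659,132.2836), P2=(264.3878,134.0027); sampled at t=k/5. Machine vertices: (258.9212,87.6220) → (250.9302,69.5154) → (247.4813,55.2797) → (248.5746,44.9148) → (254.2101,38.4209) → (264.3878,35.7978). Open path.

G21
G90
G0 X101.2497 Y22.8116
M3 S890
G1 X99.8302 Y27.1804 F920
G1 X96.1139 Y29.8804
G1 X91.5203 Y29.8804
G1 X87.8040 Y27.1804
G1 X86.3845 Y22.8116
G1 X87.8040 Y18.4428
G1 X91.5203 Y15.7428
G1 X96.1139 Y15.7428
G1 X99.8302 Y18.4428
G1 X101.2497 Y22.8116
M5
G0 X228.6232 Y154.9677
M3 S890
G1 X183.8019 Y145.2576 F920
G1 X141.4684 Y137.3094
G1 X101.6228 Y131.1234
G1 X64.2650 Y126.6993
G1 X29.3950 Y124.0373
M5
G0 X77.9951 Y162.3285
M3 S890
G1 X178.2949 Y162.3285 F920
G1 X178.2949 Y89.5845
G1 X77.9951 Y89.5845
G1 X77.9951 Y162.3285
M5
G0 X258.9212 Y87.6220
M3 S890
G1 X250.9302 Y69.5154 F920
G1 X247.4813 Y55.2797
G1 X248.5746 Y44.9148
G1 X254.2101 Y38.4209
G1 X264.3878 Y35.7978
M5
G0 X0.0000 Y0.0000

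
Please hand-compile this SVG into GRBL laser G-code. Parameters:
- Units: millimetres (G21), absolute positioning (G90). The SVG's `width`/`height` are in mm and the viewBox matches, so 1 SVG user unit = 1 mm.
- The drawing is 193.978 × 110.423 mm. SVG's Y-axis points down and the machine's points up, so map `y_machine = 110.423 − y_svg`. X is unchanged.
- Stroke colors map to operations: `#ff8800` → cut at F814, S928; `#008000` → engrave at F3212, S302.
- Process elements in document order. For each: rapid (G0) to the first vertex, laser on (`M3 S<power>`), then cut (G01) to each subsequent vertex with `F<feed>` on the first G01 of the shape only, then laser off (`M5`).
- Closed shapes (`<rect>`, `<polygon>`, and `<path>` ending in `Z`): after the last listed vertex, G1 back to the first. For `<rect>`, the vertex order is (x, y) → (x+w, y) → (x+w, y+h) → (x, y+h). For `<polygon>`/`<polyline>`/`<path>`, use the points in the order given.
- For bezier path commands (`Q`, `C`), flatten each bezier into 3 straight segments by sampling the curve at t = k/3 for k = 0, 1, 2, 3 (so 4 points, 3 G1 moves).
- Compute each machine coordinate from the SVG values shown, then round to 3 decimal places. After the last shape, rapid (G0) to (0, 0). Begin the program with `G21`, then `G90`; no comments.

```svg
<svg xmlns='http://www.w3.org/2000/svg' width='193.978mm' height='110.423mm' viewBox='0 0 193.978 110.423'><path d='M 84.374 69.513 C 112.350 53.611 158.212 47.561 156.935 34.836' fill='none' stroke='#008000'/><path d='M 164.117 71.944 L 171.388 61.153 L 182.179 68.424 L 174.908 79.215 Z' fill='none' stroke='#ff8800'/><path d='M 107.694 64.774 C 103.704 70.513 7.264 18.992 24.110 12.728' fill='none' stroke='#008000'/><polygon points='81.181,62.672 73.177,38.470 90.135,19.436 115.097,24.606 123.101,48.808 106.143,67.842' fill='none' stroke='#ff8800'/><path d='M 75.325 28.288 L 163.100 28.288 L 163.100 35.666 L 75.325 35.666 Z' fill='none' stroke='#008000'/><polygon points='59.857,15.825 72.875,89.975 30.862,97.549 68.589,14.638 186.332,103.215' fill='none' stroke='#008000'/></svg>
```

G21
G90
G0 X84.374 Y40.910
M3 S302
G01 X115.904 Y54.140 F3212
G01 X144.907 Y64.475
G01 X156.935 Y75.587
M5
G0 X164.117 Y38.479
M3 S928
G01 X171.388 Y49.270 F814
G01 X182.179 Y41.999
G01 X174.908 Y31.208
G01 X164.117 Y38.479
M5
G0 X107.694 Y45.649
M3 S302
G01 X80.507 Y55.200 F3212
G01 X37.406 Y80.142
G01 X24.110 Y97.695
M5
G0 X81.181 Y47.751
M3 S928
G01 X73.177 Y71.953 F814
G01 X90.135 Y90.987
G01 X115.097 Y85.817
G01 X123.101 Y61.615
G01 X106.143 Y42.581
G01 X81.181 Y47.751
M5
G0 X75.325 Y82.135
M3 S302
G01 X163.100 Y82.135 F3212
G01 X163.100 Y74.757
G01 X75.325 Y74.757
G01 X75.325 Y82.135
M5
G0 X59.857 Y94.598
M3 S302
G01 X72.875 Y20.448 F3212
G01 X30.862 Y12.874
G01 X68.589 Y95.785
G01 X186.332 Y7.208
G01 X59.857 Y94.598
M5
G0 X0.000 Y0.000

1 u = 1 mm; y_m = 110.423 − y.

[1] `<path>` cubic bezier, #008000→engrave S302 F3212: (84.374,40.910) → (115.904,54.140) → (144.907,64.475) → (156.935,75.587)

[2] `<path>` regular polygon, #ff8800→cut S928 F814: (164.117,38.479) → (171.388,49.270) → (182.179,41.999) → (174.908,31.208) → (164.117,38.479) (closed)

[3] `<path>` cubic bezier, #008000→engrave S302 F3212: (107.694,45.649) → (80.507,55.200) → (37.406,80.142) → (24.110,97.695)

[4] `<polygon>` regular polygon, #ff8800→cut S928 F814: (81.181,47.751) → (73.177,71.953) → (90.135,90.987) → (115.097,85.817) → (123.101,61.615) → (106.143,42.581) → (81.181,47.751) (closed)

[5] `<path>` rectangle, #008000→engrave S302 F3212: (75.325,82.135) → (163.100,82.135) → (163.100,74.757) → (75.325,74.757) → (75.325,82.135) (closed)

[6] `<polygon>` closed polygon, #008000→engrave S302 F3212: (59.857,94.598) → (72.875,20.448) → (30.862,12.874) → (68.589,95.785) → (186.332,7.208) → (59.857,94.598) (closed)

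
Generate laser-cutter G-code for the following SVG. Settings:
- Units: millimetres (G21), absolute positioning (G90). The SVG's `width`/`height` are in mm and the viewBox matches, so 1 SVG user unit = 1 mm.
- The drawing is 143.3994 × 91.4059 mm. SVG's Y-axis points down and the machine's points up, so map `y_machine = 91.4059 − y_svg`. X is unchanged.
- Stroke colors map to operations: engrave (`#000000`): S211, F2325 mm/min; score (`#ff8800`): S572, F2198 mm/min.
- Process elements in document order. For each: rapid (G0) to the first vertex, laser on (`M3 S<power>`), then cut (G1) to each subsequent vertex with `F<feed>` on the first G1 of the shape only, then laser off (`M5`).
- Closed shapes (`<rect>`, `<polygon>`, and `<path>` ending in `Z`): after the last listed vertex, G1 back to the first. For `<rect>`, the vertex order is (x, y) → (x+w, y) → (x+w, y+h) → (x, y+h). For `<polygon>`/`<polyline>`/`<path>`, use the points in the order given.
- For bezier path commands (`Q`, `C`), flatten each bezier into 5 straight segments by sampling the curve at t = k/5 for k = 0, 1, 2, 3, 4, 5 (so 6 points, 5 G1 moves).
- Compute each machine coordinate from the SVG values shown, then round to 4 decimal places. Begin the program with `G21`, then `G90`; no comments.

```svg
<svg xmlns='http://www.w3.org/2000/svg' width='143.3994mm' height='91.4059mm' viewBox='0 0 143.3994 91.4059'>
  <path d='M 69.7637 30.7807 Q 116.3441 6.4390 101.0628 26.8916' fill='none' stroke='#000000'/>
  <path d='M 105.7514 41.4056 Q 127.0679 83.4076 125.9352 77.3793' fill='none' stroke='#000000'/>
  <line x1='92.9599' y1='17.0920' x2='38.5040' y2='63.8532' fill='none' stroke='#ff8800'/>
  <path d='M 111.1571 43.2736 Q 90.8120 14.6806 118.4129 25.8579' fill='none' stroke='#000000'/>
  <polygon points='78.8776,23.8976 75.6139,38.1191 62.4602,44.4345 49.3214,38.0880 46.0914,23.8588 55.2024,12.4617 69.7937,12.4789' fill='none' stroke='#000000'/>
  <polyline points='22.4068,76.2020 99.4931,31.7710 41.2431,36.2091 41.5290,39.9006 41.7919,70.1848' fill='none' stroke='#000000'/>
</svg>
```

G21
G90
G0 X69.7637 Y60.6252
M3 S211
G1 X85.9214 Y68.5701 F2325
G1 X97.1301 Y72.9315
G1 X103.3900 Y73.7093
G1 X104.7009 Y70.9036
G1 X101.0628 Y64.5143
M5
G0 X105.7514 Y50.0003
M3 S211
G1 X113.3800 Y35.1207 F2325
G1 X119.2127 Y24.0835
G1 X123.2495 Y16.8888
G1 X125.4903 Y13.5365
G1 X125.9352 Y14.0266
M5
G0 X92.9599 Y74.3139
M3 S572
G1 X38.5040 Y27.5527 F2198
M5
G0 X111.1571 Y48.1323
M3 S211
G1 X104.9369 Y57.9787 F2325
G1 X102.5524 Y64.6435
G1 X104.0035 Y68.1266
G1 X109.2904 Y68.4281
G1 X118.4129 Y65.5480
M5
G0 X78.8776 Y67.5083
M3 S211
G1 X75.6139 Y53.2868 F2325
G1 X62.4602 Y46.9714
G1 X49.3214 Y53.3179
G1 X46.0914 Y67.5471
G1 X55.2024 Y78.9442
G1 X69.7937 Y78.9270
G1 X78.8776 Y67.5083
M5
G0 X22.4068 Y15.2039
M3 S211
G1 X99.4931 Y59.6349 F2325
G1 X41.2431 Y55.1968
G1 X41.5290 Y51.5053
G1 X41.7919 Y21.2211
M5

Since the viewBox matches the mm dimensions, user units are millimetres directly. The only transform is the Y-flip y_m = 91.4059 − y_svg.

Shape 1 is a quadratic bezier drawn with `<path>`. Its stroke #000000 means engrave at S211, F2325. After flipping Y the toolpath is (69.7637,60.6252) → (85.9214,68.5701) → (97.1301,72.9315) → (103.3900,73.7093) → (104.7009,70.9036) → (101.0628,64.5143).

Shape 2 is a quadratic bezier drawn with `<path>`. Its stroke #000000 means engrave at S211, F2325. After flipping Y the toolpath is (105.7514,50.0003) → (113.3800,35.1207) → (119.2127,24.0835) → (123.2495,16.8888) → (125.4903,13.5365) → (125.9352,14.0266).

Shape 3 is a line segment drawn with `<line>`. Its stroke #ff8800 means score at S572, F2198. After flipping Y the toolpath is (92.9599,74.3139) → (38.5040,27.5527).

Shape 4 is a quadratic bezier drawn with `<path>`. Its stroke #000000 means engrave at S211, F2325. After flipping Y the toolpath is (111.1571,48.1323) → (104.9369,57.9787) → (102.5524,64.6435) → (104.0035,68.1266) → (109.2904,68.4281) → (118.4129,65.5480).

Shape 5 is a regular polygon drawn with `<polygon>`. Its stroke #000000 means engrave at S211, F2325. After flipping Y the toolpath is (78.8776,67.5083) → (75.6139,53.2868) → (62.4602,46.9714) → (49.3214,53.3179) → (46.0914,67.5471) → (55.2024,78.9442) → (69.7937,78.9270) → (78.8776,67.5083), returning to the start.

Shape 6 is a open polyline drawn with `<polyline>`. Its stroke #000000 means engrave at S211, F2325. After flipping Y the toolpath is (22.4068,15.2039) → (99.4931,59.6349) → (41.2431,55.1968) → (41.5290,51.5053) → (41.7919,21.2211).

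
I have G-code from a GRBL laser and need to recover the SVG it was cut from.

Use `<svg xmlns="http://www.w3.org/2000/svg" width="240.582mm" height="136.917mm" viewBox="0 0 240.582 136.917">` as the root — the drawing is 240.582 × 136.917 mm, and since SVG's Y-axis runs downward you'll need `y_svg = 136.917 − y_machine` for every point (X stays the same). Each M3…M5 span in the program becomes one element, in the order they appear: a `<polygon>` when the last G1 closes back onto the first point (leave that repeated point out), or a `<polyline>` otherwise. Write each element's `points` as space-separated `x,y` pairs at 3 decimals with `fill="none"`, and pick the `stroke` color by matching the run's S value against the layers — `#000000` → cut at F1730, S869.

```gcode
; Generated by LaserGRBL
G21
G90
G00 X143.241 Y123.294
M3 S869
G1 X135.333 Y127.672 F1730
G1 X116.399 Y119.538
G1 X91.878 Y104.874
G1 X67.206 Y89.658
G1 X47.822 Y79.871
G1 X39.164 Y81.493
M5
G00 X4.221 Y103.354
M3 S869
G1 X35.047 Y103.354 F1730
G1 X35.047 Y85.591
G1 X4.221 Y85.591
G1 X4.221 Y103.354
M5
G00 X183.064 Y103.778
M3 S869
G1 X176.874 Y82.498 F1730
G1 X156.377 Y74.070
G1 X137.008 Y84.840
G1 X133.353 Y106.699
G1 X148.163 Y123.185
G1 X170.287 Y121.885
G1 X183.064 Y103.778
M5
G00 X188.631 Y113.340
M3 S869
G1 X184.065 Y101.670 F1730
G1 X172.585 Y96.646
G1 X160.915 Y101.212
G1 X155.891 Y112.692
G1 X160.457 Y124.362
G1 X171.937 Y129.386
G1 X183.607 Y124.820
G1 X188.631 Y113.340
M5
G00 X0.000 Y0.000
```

Each laser-on run becomes one SVG element. Flip Y back into SVG space with y_svg = 136.917 − y_machine. Every run uses S869, so all elements get stroke `#000000` (cut).

Run 1: The run is open, so emit a `<polyline>` with points (Y-flipped): 143.241,13.623 135.333,9.245 116.399,17.379 91.878,32.043 67.206,47.259 47.822,57.046 39.164,55.424.

Run 2: The run returns to its start, so emit a `<polygon>` with points (Y-flipped): 4.221,33.563 35.047,33.563 35.047,51.326 4.221,51.326.

Run 3: The run returns to its start, so emit a `<polygon>` with points (Y-flipped): 183.064,33.139 176.874,54.419 156.377,62.847 137.008,52.077 133.353,30.218 148.163,13.732 170.287,15.032.

Run 4: The run returns to its start, so emit a `<polygon>` with points (Y-flipped): 188.631,23.577 184.065,35.247 172.585,40.271 160.915,35.705 155.891,24.225 160.457,12.555 171.937,7.531 183.607,12.097.

<svg xmlns="http://www.w3.org/2000/svg" width="240.582mm" height="136.917mm" viewBox="0 0 240.582 136.917">
  <polyline points="143.241,13.623 135.333,9.245 116.399,17.379 91.878,32.043 67.206,47.259 47.822,57.046 39.164,55.424" fill="none" stroke="#000000"/>
  <polygon points="4.221,33.563 35.047,33.563 35.047,51.326 4.221,51.326" fill="none" stroke="#000000"/>
  <polygon points="183.064,33.139 176.874,54.419 156.377,62.847 137.008,52.077 133.353,30.218 148.163,13.732 170.287,15.032" fill="none" stroke="#000000"/>
  <polygon points="188.631,23.577 184.065,35.247 172.585,40.271 160.915,35.705 155.891,24.225 160.457,12.555 171.937,7.531 183.607,12.097" fill="none" stroke="#000000"/>
</svg>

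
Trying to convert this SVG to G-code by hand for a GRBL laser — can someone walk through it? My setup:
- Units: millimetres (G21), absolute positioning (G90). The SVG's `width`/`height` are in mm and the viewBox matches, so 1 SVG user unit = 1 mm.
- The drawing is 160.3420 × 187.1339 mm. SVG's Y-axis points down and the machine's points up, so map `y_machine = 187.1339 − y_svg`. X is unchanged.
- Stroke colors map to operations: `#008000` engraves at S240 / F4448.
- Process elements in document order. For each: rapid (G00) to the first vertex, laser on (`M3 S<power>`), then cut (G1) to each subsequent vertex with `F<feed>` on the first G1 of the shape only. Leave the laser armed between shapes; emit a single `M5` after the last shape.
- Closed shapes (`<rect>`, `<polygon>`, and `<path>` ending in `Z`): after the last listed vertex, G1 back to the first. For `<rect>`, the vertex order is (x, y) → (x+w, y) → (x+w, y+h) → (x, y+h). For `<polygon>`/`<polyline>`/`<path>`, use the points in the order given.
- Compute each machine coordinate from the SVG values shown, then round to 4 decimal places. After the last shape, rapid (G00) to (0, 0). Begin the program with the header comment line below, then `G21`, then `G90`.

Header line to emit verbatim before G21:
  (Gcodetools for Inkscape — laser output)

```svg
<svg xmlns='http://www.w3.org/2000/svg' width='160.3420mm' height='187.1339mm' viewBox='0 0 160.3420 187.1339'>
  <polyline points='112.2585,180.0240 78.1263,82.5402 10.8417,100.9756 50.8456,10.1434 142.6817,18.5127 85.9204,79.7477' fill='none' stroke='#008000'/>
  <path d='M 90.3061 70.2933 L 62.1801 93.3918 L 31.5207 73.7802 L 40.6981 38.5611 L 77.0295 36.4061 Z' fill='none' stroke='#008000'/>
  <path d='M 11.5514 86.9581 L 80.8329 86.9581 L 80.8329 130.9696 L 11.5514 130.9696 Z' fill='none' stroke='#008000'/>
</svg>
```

(Gcodetools for Inkscape — laser output)
G21
G90
G00 X112.2585 Y7.1099
M3 S240
G1 X78.1263 Y104.5937 F4448
G1 X10.8417 Y86.1583
G1 X50.8456 Y176.9905
G1 X142.6817 Y168.6212
G1 X85.9204 Y107.3862
G00 X90.3061 Y116.8406
M3 S240
G1 X62.1801 Y93.7421 F4448
G1 X31.5207 Y113.3537
G1 X40.6981 Y148.5728
G1 X77.0295 Y150.7278
G1 X90.3061 Y116.8406
G00 X11.5514 Y100.1758
M3 S240
G1 X80.8329 Y100.1758 F4448
G1 X80.8329 Y56.1643
G1 X11.5514 Y56.1643
G1 X11.5514 Y100.1758
M5
G00 X0.0000 Y0.0000

Since the viewBox matches the mm dimensions, user units are millimetres directly. The only transform is the Y-flip y_m = 187.1339 − y_svg.

Shape 1 is a open polyline drawn with `<polyline>`. Its stroke #008000 means engrave at S240, F4448. After flipping Y the toolpath is (112.2585,7.1099) → (78.1263,104.5937) → (10.8417,86.1583) → (50.8456,176.9905) → (142.6817,168.6212) → (85.9204,107.3862).

Shape 2 is a regular polygon drawn with `<path>`. Its stroke #008000 means engrave at S240, F4448. After flipping Y the toolpath is (90.3061,116.8406) → (62.1801,93.7421) → (31.5207,113.3537) → (40.6981,148.5728) → (77.0295,150.7278) → (90.3061,116.8406), returning to the start.

Shape 3 is a rectangle drawn with `<path>`. Its stroke #008000 means engrave at S240, F4448. After flipping Y the toolpath is (11.5514,100.1758) → (80.8329,100.1758) → (80.8329,56.1643) → (11.5514,56.1643) → (11.5514,100.1758), returning to the start.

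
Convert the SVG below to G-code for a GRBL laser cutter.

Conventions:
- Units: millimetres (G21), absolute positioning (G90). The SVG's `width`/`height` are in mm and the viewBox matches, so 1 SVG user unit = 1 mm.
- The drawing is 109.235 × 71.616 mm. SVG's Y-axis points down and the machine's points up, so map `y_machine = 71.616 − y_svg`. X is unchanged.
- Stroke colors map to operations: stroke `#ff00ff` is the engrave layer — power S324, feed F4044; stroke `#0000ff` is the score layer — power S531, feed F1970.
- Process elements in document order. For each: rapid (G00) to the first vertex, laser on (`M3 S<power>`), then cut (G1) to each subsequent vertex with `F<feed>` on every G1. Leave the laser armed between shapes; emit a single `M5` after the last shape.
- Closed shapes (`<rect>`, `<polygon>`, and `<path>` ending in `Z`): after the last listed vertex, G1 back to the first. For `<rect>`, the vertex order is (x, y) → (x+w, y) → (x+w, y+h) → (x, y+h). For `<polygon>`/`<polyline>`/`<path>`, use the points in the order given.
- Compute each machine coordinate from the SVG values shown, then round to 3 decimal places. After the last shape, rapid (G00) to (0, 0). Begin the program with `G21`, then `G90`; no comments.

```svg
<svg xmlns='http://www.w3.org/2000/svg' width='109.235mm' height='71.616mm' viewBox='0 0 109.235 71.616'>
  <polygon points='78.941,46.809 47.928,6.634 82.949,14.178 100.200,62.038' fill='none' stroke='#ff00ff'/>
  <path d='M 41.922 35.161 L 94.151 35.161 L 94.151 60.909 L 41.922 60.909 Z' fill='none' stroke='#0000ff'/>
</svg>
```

viewBox `0 0 109.235 71.616` with mm width/height → 1 unit = 1 mm. Flip: y_m = 71.616 − y_svg.

**Shape 1** — `<polygon>` closed polygon, stroke `#ff00ff` → engrave (S324, F4044). Machine vertices: (78.941,24.807) → (47.928,64.982) → (82.949,57.438) → (100.200,9.578) → (78.941,24.807). Closed: final G1 returns to the first vertex.

**Shape 2** — `<path>` rectangle, stroke `#0000ff` → score (S531, F1970). Machine vertices: (41.922,36.455) → (94.151,36.455) → (94.151,10.707) → (41.922,10.707) → (41.922,36.455). Closed: final G1 returns to the first vertex.

G21
G90
G00 X78.941 Y24.807
M3 S324
G1 X47.928 Y64.982 F4044
G1 X82.949 Y57.438 F4044
G1 X100.200 Y9.578 F4044
G1 X78.941 Y24.807 F4044
G00 X41.922 Y36.455
M3 S531
G1 X94.151 Y36.455 F1970
G1 X94.151 Y10.707 F1970
G1 X41.922 Y10.707 F1970
G1 X41.922 Y36.455 F1970
M5
G00 X0.000 Y0.000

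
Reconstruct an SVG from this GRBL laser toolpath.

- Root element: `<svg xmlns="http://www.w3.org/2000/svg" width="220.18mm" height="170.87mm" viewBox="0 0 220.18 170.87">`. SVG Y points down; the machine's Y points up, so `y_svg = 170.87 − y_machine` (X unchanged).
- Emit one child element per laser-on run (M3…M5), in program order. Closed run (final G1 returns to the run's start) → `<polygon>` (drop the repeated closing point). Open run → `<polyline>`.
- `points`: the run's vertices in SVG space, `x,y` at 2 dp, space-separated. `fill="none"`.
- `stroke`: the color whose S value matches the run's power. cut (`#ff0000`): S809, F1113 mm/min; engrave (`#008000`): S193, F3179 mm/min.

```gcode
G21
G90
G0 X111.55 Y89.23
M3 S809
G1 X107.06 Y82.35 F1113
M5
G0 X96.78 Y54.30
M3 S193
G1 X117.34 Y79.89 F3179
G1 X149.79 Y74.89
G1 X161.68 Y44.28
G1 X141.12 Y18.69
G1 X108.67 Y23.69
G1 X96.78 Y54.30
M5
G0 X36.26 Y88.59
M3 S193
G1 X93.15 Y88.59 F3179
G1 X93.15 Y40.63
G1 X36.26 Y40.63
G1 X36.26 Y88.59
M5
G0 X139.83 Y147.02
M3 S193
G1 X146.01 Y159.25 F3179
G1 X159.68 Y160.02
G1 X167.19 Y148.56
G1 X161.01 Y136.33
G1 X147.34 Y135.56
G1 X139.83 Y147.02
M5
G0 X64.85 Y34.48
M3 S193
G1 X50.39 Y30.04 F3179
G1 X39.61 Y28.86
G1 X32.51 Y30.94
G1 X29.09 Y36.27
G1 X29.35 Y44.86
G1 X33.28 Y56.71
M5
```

<svg xmlns="http://www.w3.org/2000/svg" width="220.18mm" height="170.87mm" viewBox="0 0 220.18 170.87">
  <polyline points="111.55,81.64 107.06,88.52" fill="none" stroke="#ff0000"/>
  <polygon points="96.78,116.57 117.34,90.98 149.79,95.98 161.68,126.59 141.12,152.18 108.67,147.18" fill="none" stroke="#008000"/>
  <polygon points="36.26,82.28 93.15,82.28 93.15,130.24 36.26,130.24" fill="none" stroke="#008000"/>
  <polygon points="139.83,23.85 146.01,11.62 159.68,10.85 167.19,22.31 161.01,34.54 147.34,35.31" fill="none" stroke="#008000"/>
  <polyline points="64.85,136.39 50.39,140.83 39.61,142.01 32.51,139.93 29.09,134.60 29.35,126.01 33.28,114.16" fill="none" stroke="#008000"/>
</svg>

Machine Y-up, SVG Y-down with viewBox height 170.87, so y_svg = 170.87 − y_machine; X carries over.

Run 1: S809 ⇒ cut layer `#ff0000`. The run is open, so emit a `<polyline>` with points (Y-flipped): 111.55,81.64 107.06,88.52.

Run 2: S193 ⇒ engrave layer `#008000`. The run returns to its start, so emit a `<polygon>` with points (Y-flipped): 96.78,116.57 117.34,90.98 149.79,95.98 161.68,126.59 141.12,152.18 108.67,147.18.

Run 3: the run's S193 means `#008000` (engrave). The run returns to its start, so emit a `<polygon>` with points (Y-flipped): 36.26,82.28 93.15,82.28 93.15,130.24 36.26,130.24.

Run 4: S193 ⇒ engrave layer `#008000`. The run returns to its start, so emit a `<polygon>` with points (Y-flipped): 139.83,23.85 146.01,11.62 159.68,10.85 167.19,22.31 161.01,34.54 147.34,35.31.

Run 5: S193 ⇒ engrave layer `#008000`. The run is open, so emit a `<polyline>` with points (Y-flipped): 64.85,136.39 50.39,140.83 39.61,142.01 32.51,139.93 29.09,134.60 29.35,126.01 33.28,114.16.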